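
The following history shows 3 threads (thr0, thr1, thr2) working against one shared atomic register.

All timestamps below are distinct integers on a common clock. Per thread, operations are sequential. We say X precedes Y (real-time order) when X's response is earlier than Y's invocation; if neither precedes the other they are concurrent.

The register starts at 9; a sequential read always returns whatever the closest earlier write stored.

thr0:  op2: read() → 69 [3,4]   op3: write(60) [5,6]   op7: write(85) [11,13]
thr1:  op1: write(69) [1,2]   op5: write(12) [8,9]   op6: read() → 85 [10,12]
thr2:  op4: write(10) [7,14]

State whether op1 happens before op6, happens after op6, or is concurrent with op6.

before

op1 spans [1,2], op6 spans [10,12]
resp(op1)=2 < inv(op6)=10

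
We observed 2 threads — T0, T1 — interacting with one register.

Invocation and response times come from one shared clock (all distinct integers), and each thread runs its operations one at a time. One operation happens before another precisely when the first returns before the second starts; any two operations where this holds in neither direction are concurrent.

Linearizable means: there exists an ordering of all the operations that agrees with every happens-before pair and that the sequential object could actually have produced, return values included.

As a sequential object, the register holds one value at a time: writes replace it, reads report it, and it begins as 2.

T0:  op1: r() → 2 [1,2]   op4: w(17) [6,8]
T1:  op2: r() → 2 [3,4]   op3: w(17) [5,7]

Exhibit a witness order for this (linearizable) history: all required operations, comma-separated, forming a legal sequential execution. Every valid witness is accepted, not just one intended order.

after step 1 (op1 r() → 2): value 2
after step 2 (op2 r() → 2): value 2
after step 3 (op3 w(17)): value 17
after step 4 (op4 w(17)): value 17

op1, op2, op3, op4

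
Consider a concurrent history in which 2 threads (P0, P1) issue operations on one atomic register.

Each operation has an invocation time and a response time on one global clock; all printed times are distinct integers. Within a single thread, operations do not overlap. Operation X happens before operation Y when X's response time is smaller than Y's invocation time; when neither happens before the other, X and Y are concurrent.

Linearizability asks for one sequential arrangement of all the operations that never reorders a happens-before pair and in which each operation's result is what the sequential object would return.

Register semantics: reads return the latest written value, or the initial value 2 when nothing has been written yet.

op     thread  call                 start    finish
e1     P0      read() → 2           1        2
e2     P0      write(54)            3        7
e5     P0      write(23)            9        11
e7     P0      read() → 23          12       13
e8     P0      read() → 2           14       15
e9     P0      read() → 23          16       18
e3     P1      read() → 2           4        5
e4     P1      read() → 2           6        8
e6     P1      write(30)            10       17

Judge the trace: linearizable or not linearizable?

not linearizable

through event 14 a valid linearization exists; event 15 (e8 responding at time 15) ends that
checked exhaustively: 3 real-time-consistent orders of 7 completed operations, zero legal atomic register replays
no escape via the 1 pending operation (e6): every completion choice fails
sample order e1, e2, e3, e4, e5, e7, e8 (pending dropped) stalls at step 3 — e3 read() → 2 has no legal effect
sample order e1, e3, e2, e4, e5, e7, e8 (pending dropped) stalls at step 4 — e4 read() → 2 has no legal effect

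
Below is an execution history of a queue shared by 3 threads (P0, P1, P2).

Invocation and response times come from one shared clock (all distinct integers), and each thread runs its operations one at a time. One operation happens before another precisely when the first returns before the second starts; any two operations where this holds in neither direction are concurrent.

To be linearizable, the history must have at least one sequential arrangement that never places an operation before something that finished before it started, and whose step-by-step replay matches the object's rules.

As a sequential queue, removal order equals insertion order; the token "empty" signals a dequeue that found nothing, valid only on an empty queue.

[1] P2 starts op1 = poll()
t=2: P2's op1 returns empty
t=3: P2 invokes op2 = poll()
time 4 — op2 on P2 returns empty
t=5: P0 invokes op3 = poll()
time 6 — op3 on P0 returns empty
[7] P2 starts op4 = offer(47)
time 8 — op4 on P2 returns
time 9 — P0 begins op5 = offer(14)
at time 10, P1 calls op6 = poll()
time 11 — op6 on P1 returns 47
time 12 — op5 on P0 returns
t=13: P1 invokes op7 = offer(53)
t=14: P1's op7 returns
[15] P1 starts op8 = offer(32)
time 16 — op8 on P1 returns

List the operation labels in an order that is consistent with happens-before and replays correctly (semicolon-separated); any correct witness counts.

op1; op2; op3; op4; op5; op6; op7; op8

after step 1 (op1 poll() → empty): queue <>
after step 2 (op2 poll() → empty): queue <>
after step 3 (op3 poll() → empty): queue <>
after step 4 (op4 offer(47)): queue <47>
after step 5 (op5 offer(14)): queue <47,14>
after step 6 (op6 poll() → 47): queue <14>
after step 7 (op7 offer(53)): queue <14,53>
after step 8 (op8 offer(32)): queue <14,53,32>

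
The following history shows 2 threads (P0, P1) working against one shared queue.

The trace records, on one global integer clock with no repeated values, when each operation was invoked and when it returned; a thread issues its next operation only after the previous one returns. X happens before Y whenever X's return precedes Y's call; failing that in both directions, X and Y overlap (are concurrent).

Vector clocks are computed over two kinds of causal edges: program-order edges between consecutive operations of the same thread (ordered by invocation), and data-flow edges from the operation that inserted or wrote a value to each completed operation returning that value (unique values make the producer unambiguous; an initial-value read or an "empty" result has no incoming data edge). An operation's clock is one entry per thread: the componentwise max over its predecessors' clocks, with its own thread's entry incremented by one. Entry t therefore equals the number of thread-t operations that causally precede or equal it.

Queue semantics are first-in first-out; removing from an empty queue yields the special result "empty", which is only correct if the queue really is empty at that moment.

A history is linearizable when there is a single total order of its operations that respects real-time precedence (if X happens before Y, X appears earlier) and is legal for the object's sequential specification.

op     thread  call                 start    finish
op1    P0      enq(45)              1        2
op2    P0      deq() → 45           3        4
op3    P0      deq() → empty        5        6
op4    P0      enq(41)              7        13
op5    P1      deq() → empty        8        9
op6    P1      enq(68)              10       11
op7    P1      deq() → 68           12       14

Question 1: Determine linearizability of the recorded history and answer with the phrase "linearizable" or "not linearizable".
witness order: op1, op2, op3, op5, op6, op4, op7
after step 1 (op1 enq(45)): queue <45>
after step 2 (op2 deq() → 45): queue <>
after step 3 (op3 deq() → empty): queue <>
after step 4 (op5 deq() → empty): queue <>
after step 5 (op6 enq(68)): queue <68>
after step 6 (op4 enq(41)): queue <68,41>
after step 7 (op7 deq() → 68): queue <41>

linearizable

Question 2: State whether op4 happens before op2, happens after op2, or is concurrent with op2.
op4 spans [7,13], op2 spans [3,4]
resp(op2)=4 < inv(op4)=7

after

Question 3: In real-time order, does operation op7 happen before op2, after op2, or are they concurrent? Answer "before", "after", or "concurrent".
op7 spans [12,14], op2 spans [3,4]
resp(op2)=4 < inv(op7)=12

after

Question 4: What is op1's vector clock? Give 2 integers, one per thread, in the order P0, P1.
op5 (invocation 8): nothing precedes it; P1's component alone gives (0, 1)
op1 (invocation 1): nothing precedes it; P0's component alone gives (1, 0)
op6 (invocation 10): componentwise max over VC(op5)=(0, 1), +1 at P1, giving (0, 2)
op2 (invocation 3): componentwise max over VC(op1)=(1, 0), +1 at P0, giving (2, 0)
op7 (invocation 12): componentwise max over VC(op6)=(0, 2), +1 at P1, giving (0, 3)
op3 (invocation 5): componentwise max over VC(op2)=(2, 0), +1 at P0, giving (3, 0)
op4 (invocation 7): componentwise max over VC(op3)=(3, 0), +1 at P0, giving (4, 0)
target: VC(op1) = (1, 0)

(1, 0)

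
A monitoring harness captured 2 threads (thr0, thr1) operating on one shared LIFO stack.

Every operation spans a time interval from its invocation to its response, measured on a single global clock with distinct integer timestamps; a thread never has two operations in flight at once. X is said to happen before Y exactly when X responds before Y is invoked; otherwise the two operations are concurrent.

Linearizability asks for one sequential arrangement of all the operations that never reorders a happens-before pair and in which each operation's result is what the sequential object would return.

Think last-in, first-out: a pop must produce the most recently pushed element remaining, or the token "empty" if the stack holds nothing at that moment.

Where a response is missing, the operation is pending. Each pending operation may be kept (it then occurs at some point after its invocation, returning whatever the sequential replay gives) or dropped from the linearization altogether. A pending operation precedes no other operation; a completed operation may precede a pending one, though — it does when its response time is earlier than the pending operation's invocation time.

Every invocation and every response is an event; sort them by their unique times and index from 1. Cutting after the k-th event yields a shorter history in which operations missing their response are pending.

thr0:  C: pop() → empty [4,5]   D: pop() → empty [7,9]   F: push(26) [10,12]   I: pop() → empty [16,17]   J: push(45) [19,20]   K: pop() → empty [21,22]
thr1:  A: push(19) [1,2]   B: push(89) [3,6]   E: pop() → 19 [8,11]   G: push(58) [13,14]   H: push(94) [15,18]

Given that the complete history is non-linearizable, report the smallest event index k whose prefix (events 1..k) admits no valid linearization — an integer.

events 1..4 are linearizable, e.g. via A:
after step 1 (A push(19)): stack <19>
include event 5 — C responding at 5 — and every candidate order breaks
no escape via the 1 pending operation (B): every completion choice fails
one such order, A, C (pending dropped), breaks at step 2 where C pop() → empty is illegal

5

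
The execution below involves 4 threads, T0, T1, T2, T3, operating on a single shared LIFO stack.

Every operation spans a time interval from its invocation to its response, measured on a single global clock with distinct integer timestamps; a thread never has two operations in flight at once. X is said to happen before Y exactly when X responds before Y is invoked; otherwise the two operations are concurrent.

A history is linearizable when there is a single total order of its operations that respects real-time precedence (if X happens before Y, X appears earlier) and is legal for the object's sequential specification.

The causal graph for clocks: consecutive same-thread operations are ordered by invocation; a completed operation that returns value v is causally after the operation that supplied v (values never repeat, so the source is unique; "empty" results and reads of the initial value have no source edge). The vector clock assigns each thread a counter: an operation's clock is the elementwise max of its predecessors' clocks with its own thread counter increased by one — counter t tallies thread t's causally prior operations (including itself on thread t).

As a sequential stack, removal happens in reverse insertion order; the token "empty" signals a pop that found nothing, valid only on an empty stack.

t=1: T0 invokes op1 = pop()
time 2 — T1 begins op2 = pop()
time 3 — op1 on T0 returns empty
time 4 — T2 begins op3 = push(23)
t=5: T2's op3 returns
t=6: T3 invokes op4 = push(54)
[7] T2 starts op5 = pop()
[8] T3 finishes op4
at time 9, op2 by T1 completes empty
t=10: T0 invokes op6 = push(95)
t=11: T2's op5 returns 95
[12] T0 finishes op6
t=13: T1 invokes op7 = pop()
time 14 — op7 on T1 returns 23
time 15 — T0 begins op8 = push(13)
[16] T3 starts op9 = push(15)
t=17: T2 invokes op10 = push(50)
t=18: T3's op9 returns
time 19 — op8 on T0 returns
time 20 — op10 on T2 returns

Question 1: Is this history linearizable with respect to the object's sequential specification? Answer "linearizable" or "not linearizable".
not linearizable

events 1..13 are fine; event 14 — the response of op7 at time 14 — makes the prefix non-linearizable
checked exhaustively: 14 real-time-consistent orders of 7 completed operations, zero legal LIFO stack replays
e.g. op1, op2, op3, op4, op5, op6, op7: illegal at step 5, since op5 pop() → 95 cannot apply there
e.g. op1, op2, op3, op4, op6, op5, op7: illegal at step 7, since op7 pop() → 23 cannot apply there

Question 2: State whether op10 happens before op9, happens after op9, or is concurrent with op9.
concurrent

op10 spans [17,20], op9 spans [16,18]
the intervals overlap in both directions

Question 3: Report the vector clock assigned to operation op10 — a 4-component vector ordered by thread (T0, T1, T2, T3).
(2, 0, 3, 0)

op4 (invocation 6): nothing precedes it; T3's component alone gives (0, 0, 0, 1)
op3 (invocation 4): nothing precedes it; T2's component alone gives (0, 0, 1, 0)
op2 (invocation 2): nothing precedes it; T1's component alone gives (0, 1, 0, 0)
op1 (invocation 1): nothing precedes it; T0's component alone gives (1, 0, 0, 0)
op9, invoked 16, takes VC(op4)=(0, 0, 0, 1) under max, adds 1 for T3 → (0, 0, 0, 2)
op6, invoked 10, takes VC(op1)=(1, 0, 0, 0) under max, adds 1 for T0 → (2, 0, 0, 0)
op7, invoked 13, takes VC(op2)=(0, 1, 0, 0), VC(op3)=(0, 0, 1, 0) under max, adds 1 for T1 → (0, 2, 1, 0)
op8, invoked 15, takes VC(op6)=(2, 0, 0, 0) under max, adds 1 for T0 → (3, 0, 0, 0)
op5, invoked 7, takes VC(op3)=(0, 0, 1, 0), VC(op6)=(2, 0, 0, 0) under max, adds 1 for T2 → (2, 0, 2, 0)
op10, invoked 17, takes VC(op5)=(2, 0, 2, 0) under max, adds 1 for T2 → (2, 0, 3, 0)
target: VC(op10) = (2, 0, 3, 0)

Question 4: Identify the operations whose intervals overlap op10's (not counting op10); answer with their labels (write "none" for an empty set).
op8, op9

overlap test against op10 [17,20]: concurrent iff the interval meets 17..20
op1 [1,3]: before
op2 [2,9]: before
op3 [4,5]: before
op4 [6,8]: before
op5 [7,11]: before
op6 [10,12]: before
op7 [13,14]: before
op8 [15,19]: concurrent
op9 [16,18]: concurrent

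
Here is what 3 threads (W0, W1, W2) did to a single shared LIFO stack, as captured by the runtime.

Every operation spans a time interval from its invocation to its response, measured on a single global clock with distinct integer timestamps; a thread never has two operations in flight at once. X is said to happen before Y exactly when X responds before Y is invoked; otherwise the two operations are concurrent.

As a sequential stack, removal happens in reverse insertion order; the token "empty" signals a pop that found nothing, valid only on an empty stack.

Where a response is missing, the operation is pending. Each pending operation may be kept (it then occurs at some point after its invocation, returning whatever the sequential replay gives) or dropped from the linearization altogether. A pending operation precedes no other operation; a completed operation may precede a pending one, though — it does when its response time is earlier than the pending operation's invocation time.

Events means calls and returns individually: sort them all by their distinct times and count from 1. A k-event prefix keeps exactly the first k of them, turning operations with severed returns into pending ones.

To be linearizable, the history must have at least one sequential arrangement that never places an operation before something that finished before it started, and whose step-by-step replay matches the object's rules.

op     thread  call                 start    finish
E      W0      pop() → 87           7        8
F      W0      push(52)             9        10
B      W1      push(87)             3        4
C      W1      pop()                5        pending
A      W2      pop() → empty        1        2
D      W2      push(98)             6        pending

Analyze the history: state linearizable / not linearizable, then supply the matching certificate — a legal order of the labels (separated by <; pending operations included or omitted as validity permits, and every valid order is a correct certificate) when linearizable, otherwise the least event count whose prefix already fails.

after step 1 (A pop() → empty): stack <>
after step 2 (B push(87)): stack <87>
after step 3 (D push(98) (pending, included)): stack <87,98>
after step 4 (C pop() (pending, included)): stack <87>
after step 5 (E pop() → 87): stack <>
after step 6 (F push(52)): stack <52>

linearizable — witness: A < B < D < C < E < F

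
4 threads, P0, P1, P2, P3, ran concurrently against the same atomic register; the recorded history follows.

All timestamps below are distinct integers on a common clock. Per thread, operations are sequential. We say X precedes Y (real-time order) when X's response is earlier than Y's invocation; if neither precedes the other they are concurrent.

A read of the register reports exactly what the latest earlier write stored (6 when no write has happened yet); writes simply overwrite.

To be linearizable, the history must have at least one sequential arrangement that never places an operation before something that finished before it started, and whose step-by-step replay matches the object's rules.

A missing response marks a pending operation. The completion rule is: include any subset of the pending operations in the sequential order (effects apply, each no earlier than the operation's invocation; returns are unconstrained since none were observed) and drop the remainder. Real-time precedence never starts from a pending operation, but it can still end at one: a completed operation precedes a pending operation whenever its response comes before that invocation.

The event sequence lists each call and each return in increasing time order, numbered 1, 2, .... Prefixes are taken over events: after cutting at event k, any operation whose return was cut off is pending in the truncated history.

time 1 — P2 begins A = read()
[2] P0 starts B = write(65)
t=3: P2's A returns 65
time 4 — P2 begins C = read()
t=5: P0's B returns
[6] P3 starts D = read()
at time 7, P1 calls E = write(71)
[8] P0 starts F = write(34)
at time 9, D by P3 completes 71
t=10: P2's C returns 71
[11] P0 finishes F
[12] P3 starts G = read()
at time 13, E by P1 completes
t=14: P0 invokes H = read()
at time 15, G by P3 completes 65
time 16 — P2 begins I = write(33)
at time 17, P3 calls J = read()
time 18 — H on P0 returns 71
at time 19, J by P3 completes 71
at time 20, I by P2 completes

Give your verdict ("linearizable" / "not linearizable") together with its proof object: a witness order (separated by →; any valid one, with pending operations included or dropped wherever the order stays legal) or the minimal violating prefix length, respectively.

not linearizable — minimal violating prefix: 15 events

prefix check: 1..14 passes, 1..15 fails once G's time-15 response joins
the 7 completed operations admit 68 real-time orders; each fails the atomic register replay
no completion choice of the 1 pending operation (H) rescues it — every subset was tried
e.g. A, B, C, D, E, F, G (pending dropped): illegal at step 1, since A read() → 65 cannot apply there
e.g. A, B, C, D, F, E, G (pending dropped): illegal at step 1, since A read() → 65 cannot apply there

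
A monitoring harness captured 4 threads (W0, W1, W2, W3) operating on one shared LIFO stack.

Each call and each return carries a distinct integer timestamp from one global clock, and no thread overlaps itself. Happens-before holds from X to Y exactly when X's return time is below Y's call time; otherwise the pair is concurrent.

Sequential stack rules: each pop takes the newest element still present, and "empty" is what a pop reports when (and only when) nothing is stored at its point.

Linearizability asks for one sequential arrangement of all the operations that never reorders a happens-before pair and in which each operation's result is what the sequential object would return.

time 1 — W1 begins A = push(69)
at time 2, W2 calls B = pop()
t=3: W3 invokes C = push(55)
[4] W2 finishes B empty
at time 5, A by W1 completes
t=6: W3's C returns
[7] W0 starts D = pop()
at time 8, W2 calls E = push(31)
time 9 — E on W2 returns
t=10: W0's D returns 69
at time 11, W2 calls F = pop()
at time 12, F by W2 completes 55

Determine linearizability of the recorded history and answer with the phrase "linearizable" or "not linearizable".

not linearizable

the violation lands at event 12, F's response at time 12: events 1..11 linearize, events 1..12 do not
checked exhaustively: 12 real-time-consistent orders of 6 completed operations, zero legal LIFO stack replays
one such order, A, B, C, D, E, F, breaks at step 2 where B pop() → empty is illegal
one such order, A, B, C, E, D, F, breaks at step 2 where B pop() → empty is illegal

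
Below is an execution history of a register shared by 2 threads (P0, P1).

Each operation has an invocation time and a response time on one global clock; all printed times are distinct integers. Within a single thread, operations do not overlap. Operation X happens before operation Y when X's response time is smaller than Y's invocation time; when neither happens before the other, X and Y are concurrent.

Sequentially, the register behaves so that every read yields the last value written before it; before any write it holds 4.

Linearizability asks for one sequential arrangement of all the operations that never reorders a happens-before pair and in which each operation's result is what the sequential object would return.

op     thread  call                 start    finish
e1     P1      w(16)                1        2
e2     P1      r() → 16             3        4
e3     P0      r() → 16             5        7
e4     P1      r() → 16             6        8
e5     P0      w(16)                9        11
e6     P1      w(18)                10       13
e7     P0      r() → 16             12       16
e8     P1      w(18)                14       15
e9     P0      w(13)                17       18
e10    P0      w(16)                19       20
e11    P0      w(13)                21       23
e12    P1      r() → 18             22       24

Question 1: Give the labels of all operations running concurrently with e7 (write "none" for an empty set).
Answer: e6, e8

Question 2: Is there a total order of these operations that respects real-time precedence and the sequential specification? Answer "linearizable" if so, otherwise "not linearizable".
not linearizable

the violation lands at event 24, e12's response at time 24: events 1..23 linearize, events 1..24 do not
the 12 completed operations admit 20 real-time orders; each fails the register replay
sample order e1, e2, e3, e4, e5, e6, e7, e8, e9, e10, e11, e12 stalls at step 7 — e7 r() → 16 has no legal effect
sample order e1, e2, e3, e4, e5, e6, e7, e8, e9, e10, e12, e11 stalls at step 7 — e7 r() → 16 has no legal effect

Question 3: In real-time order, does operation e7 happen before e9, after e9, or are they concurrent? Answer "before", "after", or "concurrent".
Answer: before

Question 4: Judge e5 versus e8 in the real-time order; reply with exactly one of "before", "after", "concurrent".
Answer: before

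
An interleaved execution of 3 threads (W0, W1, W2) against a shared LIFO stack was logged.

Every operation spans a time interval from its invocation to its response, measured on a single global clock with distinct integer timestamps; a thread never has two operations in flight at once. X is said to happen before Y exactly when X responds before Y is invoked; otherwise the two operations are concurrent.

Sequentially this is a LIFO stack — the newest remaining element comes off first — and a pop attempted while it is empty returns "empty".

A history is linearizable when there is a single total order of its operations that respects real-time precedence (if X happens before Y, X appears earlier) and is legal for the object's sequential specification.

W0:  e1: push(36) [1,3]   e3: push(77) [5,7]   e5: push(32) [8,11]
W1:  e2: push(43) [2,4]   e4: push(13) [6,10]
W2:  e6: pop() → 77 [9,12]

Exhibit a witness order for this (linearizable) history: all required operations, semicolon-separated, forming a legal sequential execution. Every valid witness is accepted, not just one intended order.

after step 1 (e1 push(36)): stack <36>
after step 2 (e2 push(43)): stack <36,43>
after step 3 (e3 push(77)): stack <36,43,77>
after step 4 (e6 pop() → 77): stack <36,43>
after step 5 (e4 push(13)): stack <36,43,13>
after step 6 (e5 push(32)): stack <36,43,13,32>

e1; e2; e3; e6; e4; e5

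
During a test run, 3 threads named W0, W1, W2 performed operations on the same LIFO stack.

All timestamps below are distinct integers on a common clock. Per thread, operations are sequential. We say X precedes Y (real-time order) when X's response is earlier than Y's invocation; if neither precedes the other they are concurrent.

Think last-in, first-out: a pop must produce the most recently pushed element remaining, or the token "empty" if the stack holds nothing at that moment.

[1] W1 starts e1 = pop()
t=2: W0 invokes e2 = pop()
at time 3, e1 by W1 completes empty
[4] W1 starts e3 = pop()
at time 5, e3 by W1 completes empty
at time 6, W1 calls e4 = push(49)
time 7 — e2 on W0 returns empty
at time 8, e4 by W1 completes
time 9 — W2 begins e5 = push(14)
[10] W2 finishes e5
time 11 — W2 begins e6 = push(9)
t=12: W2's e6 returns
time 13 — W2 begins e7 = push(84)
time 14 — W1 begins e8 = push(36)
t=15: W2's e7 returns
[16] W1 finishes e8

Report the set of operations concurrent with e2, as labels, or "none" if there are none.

e2 spans [2,7]; an op avoiding the whole window 2..7 is ordered, any other is concurrent
e1 [1,3]: concurrent
e3 [4,5]: concurrent
e4 [6,8]: concurrent
e5 [9,10]: after
e6 [11,12]: after
e7 [13,15]: after
e8 [14,16]: after

e1, e3, e4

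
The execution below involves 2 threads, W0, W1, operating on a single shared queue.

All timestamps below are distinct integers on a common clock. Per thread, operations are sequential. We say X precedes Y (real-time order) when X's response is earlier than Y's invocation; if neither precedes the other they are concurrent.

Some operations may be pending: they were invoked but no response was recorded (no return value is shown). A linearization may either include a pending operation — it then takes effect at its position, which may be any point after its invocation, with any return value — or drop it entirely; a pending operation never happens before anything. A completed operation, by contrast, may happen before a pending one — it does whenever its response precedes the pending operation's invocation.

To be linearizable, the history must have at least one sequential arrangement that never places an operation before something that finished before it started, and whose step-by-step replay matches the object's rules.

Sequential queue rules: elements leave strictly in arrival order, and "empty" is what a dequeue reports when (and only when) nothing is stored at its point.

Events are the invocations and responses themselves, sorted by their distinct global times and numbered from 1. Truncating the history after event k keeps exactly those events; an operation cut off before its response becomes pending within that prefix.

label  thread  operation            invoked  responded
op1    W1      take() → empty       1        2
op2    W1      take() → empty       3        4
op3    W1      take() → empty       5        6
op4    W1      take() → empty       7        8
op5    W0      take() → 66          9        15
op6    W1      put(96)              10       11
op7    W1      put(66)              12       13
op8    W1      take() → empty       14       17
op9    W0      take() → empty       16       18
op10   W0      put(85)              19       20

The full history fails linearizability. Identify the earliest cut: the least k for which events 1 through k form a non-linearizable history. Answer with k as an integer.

events 1..16 are linearizable; a witness order is op1, op2, op3, op4, op6, op7, op8, op5:
after step 1 (op1 take() → empty): queue <>
after step 2 (op2 take() → empty): queue <>
after step 3 (op3 take() → empty): queue <>
after step 4 (op4 take() → empty): queue <>
after step 5 (op6 put(96)): queue <96>
after step 6 (op7 put(66)): queue <96,66>
after step 7 (op8 take() (pending, included)): queue <66>
after step 8 (op5 take() → 66): queue <>
once event 17 joins (op8's response, time 17), exhaustive search finds no witness
no completion choice of the 1 pending operation (op9) rescues it — every subset was tried
for example op1, op2, op3, op4, op5, op6, op7, op8 (pending dropped) fails at step 5: op5 take() → 66 is not legal there
for example op1, op2, op3, op4, op6, op5, op7, op8 (pending dropped) fails at step 6: op5 take() → 66 is not legal there

17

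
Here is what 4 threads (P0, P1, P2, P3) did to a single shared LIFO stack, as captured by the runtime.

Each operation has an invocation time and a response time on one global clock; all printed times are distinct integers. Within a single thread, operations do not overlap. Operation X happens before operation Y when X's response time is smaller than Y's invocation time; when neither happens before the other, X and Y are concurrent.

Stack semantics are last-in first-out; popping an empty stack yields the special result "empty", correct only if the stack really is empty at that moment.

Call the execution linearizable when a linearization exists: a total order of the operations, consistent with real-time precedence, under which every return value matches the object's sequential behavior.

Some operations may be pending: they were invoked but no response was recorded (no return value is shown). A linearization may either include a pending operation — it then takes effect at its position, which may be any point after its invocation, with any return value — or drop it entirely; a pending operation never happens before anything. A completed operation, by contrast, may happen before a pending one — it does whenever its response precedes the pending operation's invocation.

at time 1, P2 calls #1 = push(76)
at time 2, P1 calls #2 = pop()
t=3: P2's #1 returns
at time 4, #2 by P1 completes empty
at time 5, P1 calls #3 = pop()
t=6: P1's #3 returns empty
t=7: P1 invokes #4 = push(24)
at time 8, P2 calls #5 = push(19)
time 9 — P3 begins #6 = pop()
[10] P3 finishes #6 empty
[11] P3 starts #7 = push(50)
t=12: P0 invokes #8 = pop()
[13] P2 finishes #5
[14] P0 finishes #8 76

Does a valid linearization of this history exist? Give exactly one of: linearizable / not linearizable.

not linearizable

already the first 6 events (up to #3's response at time 6) admit no linearization; the first 5 still do
no legal order exists: 2 real-time-consistent candidates over 3 completed LIFO stack operations, all rejected
one such order, #1, #2, #3, breaks at step 2 where #2 pop() → empty is illegal
one such order, #2, #1, #3, breaks at step 3 where #3 pop() → empty is illegal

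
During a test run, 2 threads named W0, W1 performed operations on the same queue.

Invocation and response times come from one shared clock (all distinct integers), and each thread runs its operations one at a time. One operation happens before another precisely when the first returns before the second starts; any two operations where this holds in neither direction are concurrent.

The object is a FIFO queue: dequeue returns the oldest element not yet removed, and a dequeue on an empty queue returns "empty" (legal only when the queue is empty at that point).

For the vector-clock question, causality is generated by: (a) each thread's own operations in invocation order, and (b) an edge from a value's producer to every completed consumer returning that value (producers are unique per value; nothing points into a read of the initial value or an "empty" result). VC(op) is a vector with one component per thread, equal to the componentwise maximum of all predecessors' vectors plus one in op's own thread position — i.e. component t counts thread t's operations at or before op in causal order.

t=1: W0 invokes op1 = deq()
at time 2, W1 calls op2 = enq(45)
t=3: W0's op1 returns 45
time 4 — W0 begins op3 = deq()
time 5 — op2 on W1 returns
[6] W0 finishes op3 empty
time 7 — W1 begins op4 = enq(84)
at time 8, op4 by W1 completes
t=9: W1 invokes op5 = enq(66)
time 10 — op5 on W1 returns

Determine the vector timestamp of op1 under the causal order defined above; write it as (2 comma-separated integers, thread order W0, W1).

(1, 1)

op2, invoked 2, has no incoming edges; only W1's bump applies → (0, 1)
op4 (invocation 7): componentwise max over VC(op2)=(0, 1), +1 at W1, giving (0, 2)
op1 (invocation 1): componentwise max over VC(op2)=(0, 1), +1 at W0, giving (1, 1)
op5 (invocation 9): componentwise max over VC(op4)=(0, 2), +1 at W1, giving (0, 3)
op3 (invocation 4): componentwise max over VC(op1)=(1, 1), +1 at W0, giving (2, 1)
target: VC(op1) = (1, 1)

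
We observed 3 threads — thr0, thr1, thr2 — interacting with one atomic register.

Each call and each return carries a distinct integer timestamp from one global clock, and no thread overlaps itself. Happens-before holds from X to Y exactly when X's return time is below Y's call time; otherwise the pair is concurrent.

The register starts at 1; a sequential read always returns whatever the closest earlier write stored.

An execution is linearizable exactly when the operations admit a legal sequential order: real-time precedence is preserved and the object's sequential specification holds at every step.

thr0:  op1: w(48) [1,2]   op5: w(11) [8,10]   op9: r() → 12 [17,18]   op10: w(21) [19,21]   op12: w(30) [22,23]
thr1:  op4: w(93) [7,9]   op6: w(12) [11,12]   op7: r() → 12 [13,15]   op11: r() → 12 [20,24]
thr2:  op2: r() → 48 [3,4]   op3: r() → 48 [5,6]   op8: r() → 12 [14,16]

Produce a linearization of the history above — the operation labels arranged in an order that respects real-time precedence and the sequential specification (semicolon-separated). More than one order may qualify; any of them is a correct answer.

1. op1 w(48), leaving value 48
2. op2 r() → 48, leaving value 48
3. op3 r() → 48, leaving value 48
4. op4 w(93), leaving value 93
5. op5 w(11), leaving value 11
6. op6 w(12), leaving value 12
7. op7 r() → 12, leaving value 12
8. op8 r() → 12, leaving value 12
9. op9 r() → 12, leaving value 12
10. op11 r() → 12, leaving value 12
11. op10 w(21), leaving value 21
12. op12 w(30), leaving value 30

op1; op2; op3; op4; op5; op6; op7; op8; op9; op11; op10; op12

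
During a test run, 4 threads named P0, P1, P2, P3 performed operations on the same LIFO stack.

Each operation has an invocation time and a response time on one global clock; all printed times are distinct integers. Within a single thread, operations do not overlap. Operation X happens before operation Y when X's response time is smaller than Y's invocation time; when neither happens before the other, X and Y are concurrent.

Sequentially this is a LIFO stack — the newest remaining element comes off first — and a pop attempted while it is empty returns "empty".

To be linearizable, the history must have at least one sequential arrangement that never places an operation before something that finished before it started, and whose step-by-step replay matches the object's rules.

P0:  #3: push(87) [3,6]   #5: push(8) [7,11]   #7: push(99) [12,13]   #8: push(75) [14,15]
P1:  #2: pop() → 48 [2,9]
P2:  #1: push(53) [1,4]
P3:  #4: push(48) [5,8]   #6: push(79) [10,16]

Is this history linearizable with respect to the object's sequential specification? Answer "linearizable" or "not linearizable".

witness order: #1, #3, #4, #2, #5, #6, #7, #8
step 1: #1 push(53) — stack <53>
step 2: #3 push(87) — stack <53,87>
step 3: #4 push(48) — stack <53,87,48>
step 4: #2 pop() → 48 — stack <53,87>
step 5: #5 push(8) — stack <53,87,8>
step 6: #6 push(79) — stack <53,87,8,79>
step 7: #7 push(99) — stack <53,87,8,79,99>
step 8: #8 push(75) — stack <53,87,8,79,99,75>

linearizable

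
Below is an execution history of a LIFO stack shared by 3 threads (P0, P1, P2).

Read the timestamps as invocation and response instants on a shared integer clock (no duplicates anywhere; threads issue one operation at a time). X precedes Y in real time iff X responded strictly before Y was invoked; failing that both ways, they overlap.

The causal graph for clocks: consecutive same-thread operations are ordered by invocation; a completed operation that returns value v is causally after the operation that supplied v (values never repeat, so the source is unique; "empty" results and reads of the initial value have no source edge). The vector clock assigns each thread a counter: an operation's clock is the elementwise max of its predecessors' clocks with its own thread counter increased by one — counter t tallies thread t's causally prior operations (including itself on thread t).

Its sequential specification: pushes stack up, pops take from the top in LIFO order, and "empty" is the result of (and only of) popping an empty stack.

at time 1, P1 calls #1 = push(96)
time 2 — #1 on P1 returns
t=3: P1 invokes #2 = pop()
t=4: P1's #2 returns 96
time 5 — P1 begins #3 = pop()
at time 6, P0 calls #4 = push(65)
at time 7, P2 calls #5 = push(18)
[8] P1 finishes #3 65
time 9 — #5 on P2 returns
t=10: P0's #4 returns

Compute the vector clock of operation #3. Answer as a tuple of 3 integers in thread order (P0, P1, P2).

(1, 3, 0)

no predecessors for #5 (invoked 7): P2 increments from zero → (0, 0, 1)
no predecessors for #1 (invoked 1): P1 increments from zero → (0, 1, 0)
no predecessors for #4 (invoked 6): P0 increments from zero → (1, 0, 0)
#2 (invocation 3): componentwise max over VC(#1)=(0, 1, 0), +1 at P1, giving (0, 2, 0)
#3 (invocation 5): componentwise max over VC(#2)=(0, 2, 0), VC(#4)=(1, 0, 0), +1 at P1, giving (1, 3, 0)
target: VC(#3) = (1, 3, 0)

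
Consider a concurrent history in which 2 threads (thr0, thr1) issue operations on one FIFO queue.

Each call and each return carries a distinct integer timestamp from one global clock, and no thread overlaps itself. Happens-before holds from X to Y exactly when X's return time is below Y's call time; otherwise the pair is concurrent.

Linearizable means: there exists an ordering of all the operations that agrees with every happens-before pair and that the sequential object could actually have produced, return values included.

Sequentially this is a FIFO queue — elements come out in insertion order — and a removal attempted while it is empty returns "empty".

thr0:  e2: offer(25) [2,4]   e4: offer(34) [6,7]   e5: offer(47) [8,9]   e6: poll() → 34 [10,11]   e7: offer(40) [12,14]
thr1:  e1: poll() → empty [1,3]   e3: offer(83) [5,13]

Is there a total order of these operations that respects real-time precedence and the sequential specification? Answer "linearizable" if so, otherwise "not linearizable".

already the first 11 events (up to e6's response at time 11) admit no linearization; the first 10 still do
all 2 real-time-respecting orders fail — 5 completed FIFO queue operations, no legal replay
no completion choice of the 1 pending operation (e3) rescues it — every subset was tried
sample order e1, e2, e4, e5, e6 (pending dropped) stalls at step 5 — e6 poll() → 34 has no legal effect
sample order e2, e1, e4, e5, e6 (pending dropped) stalls at step 2 — e1 poll() → empty has no legal effect

not linearizable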